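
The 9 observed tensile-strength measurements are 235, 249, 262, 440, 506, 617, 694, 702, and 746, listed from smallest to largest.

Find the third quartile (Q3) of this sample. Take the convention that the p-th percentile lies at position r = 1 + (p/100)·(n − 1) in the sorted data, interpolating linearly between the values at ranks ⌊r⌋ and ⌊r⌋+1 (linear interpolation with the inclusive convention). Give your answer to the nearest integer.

n = 9.
r = 1 + (75/100)·(9 − 1) = 1 + 6 = 7.
r is an integer, so P75 is the value at rank 7: 694.

694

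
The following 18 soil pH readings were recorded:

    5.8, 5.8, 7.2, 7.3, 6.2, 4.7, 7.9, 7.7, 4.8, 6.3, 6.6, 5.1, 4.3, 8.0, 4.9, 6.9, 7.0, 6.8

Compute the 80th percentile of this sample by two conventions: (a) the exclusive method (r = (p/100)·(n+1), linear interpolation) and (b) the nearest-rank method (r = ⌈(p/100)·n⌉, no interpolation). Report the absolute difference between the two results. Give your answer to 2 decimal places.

Sorted: 4.3, 4.7, 4.8, 4.9, 5.1, 5.8, 5.8, 6.2, 6.3, 6.6, 6.8, 6.9, 7.0, 7.2, 7.3, 7.7, 7.9, 8.0.
n = 18.
(a) r = 15.2; between ranks 15 (7.3) and 16 (7.7): 7.38.
(b) the nearest-rank method: rank 15 → 7.3.
|7.38 − 7.3| = 0.08.

0.08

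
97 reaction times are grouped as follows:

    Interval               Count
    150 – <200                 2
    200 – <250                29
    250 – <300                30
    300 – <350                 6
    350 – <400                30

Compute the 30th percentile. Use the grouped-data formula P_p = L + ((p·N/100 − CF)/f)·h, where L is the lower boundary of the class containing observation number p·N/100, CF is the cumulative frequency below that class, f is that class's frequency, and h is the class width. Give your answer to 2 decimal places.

246.72

N = 97; target position k = 30/100 · 97 = 29.1.
Cumulative frequencies: 2, 31, 61, 67, 97.
Observation 29.1 falls in the class 200 – <250.
L = 200, CF = 2, f = 29, h = 50.
P30 = 200 + ((29.1 − 2)/29)·50 = 200 + 46.7241 = 246.724.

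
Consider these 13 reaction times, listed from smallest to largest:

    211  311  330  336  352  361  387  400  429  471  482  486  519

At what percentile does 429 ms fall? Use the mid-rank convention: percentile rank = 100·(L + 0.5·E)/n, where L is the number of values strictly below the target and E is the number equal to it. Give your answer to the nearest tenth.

65.4

Count below 429: L = 8; count equal: E = 1; n = 13.
Percentile rank = 100·(8 + 0.5·1)/13 = 100·8.5/13 = 65.38.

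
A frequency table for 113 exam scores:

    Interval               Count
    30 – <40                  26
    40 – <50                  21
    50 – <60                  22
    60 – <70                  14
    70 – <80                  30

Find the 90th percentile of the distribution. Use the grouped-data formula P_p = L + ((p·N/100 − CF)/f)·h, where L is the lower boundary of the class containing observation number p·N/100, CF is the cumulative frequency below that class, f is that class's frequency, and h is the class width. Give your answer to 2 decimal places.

76.23

N = 113; target position k = 90/100 · 113 = 101.7.
Cumulative frequencies: 26, 47, 69, 83, 113.
Observation 101.7 falls in the class 70 – <80.
L = 70, CF = 83, f = 30, h = 10.
P90 = 70 + ((101.7 − 83)/30)·10 = 70 + 6.23333 = 76.2333.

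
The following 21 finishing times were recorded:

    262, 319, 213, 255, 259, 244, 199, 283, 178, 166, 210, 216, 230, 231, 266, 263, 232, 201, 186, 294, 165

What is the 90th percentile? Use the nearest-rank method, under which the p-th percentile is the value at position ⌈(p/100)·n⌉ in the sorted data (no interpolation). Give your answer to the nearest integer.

Sorted: 165, 166, 178, 186, 199, 201, 210, 213, 216, 230, 231, 232, 244, 255, 259, 262, 263, 266, 283, 294, 319.
n = 21.
Position = ⌈90/100 · 21⌉ = ⌈18.9⌉ = 19.
The value at rank 19 is 283.

283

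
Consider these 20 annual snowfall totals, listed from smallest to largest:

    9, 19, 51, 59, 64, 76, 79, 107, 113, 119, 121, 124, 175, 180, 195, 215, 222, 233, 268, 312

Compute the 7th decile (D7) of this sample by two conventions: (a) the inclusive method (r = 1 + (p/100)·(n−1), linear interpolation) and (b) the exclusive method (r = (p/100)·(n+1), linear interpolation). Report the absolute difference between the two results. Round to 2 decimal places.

n = 20.
(a) r = 14.3; between ranks 14 (180) and 15 (195): 184.5.
(b) r = 14.7; between ranks 14 (180) and 15 (195): 190.5.
|184.5 − 190.5| = 6.

6.00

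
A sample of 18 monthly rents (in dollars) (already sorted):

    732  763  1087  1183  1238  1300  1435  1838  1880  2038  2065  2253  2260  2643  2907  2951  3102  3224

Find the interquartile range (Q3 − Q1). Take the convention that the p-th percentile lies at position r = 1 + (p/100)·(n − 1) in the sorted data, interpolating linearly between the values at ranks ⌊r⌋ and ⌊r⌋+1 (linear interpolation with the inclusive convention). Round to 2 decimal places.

1293.75

n = 18.
P25: r = 5.25; ranks 5–6 are 1238, 1300; interpolating gives 1253.5.
P75: r = 13.75; ranks 13–14 are 2260, 2643; interpolating gives 2547.25.
Difference: 2547.25 − 1253.5 = 1293.75.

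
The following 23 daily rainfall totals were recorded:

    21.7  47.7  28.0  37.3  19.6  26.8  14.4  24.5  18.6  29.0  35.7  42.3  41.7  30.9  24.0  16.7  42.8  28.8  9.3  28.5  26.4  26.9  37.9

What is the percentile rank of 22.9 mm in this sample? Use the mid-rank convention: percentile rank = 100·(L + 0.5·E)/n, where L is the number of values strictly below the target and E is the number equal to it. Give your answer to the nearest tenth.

26.1

Sorted: 9.3, 14.4, 16.7, 18.6, 19.6, 21.7, 24.0, 24.5, 26.4, 26.8, 26.9, 28.0, 28.5, 28.8, 29.0, 30.9, 35.7, 37.3, 37.9, 41.7, 42.3, 42.8, 47.7.
Count below 22.9: L = 6; count equal: E = 0; n = 23.
Percentile rank = 100·(6 + 0.5·0)/23 = 100·6/23 = 26.09.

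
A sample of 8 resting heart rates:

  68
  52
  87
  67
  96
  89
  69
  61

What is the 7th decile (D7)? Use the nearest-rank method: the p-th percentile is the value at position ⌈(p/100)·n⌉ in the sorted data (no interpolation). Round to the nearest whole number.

Sorted: 52, 61, 67, 68, 69, 87, 89, 96.
n = 8.
Position = ⌈70/100 · 8⌉ = ⌈5.6⌉ = 6.
The value at rank 6 is 87.

87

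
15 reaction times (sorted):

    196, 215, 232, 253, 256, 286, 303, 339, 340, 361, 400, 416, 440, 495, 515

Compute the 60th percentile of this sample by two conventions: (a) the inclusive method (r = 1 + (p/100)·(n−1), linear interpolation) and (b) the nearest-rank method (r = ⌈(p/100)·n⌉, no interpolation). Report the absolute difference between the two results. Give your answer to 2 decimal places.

8.40

n = 15.
(a) r = 9.4; between ranks 9 (340) and 10 (361): 348.4.
(b) the nearest-rank method: rank 9 → 340.
|348.4 − 340| = 8.4.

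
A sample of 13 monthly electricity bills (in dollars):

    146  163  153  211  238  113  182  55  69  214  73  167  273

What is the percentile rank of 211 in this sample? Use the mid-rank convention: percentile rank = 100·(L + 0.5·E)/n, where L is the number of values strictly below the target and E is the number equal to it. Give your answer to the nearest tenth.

Sorted: 55, 69, 73, 113, 146, 153, 163, 167, 182, 211, 214, 238, 273.
Count below 211: L = 9; count equal: E = 1; n = 13.
Percentile rank = 100·(9 + 0.5·1)/13 = 100·9.5/13 = 73.08.

73.1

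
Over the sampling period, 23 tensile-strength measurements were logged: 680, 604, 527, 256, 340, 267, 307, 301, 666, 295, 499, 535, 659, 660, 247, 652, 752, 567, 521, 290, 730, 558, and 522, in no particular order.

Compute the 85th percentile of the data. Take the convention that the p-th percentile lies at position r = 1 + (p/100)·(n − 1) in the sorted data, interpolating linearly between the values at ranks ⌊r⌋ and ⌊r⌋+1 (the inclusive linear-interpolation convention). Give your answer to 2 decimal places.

Sorted: 247, 256, 267, 290, 295, 301, 307, 340, 499, 521, 522, 527, 535, 558, 567, 604, 652, 659, 660, 666, 680, 730, 752.
n = 23.
r = 1 + (85/100)·(23 − 1) = 1 + 18.7 = 19.7.
Rank 19 is 660 and rank 20 is 666.
Interpolate: 660 + 0.7·(666 − 660) = 660 + 0.7·6 = 664.2.

664.20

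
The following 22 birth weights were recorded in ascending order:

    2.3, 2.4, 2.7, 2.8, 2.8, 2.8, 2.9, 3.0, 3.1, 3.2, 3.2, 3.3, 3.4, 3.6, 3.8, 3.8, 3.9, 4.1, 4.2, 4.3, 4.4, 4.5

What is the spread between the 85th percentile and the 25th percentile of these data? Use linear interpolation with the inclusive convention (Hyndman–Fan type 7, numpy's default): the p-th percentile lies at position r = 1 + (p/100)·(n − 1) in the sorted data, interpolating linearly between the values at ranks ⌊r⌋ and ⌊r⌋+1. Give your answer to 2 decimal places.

1.36

n = 22.
P25: r = 6.25; ranks 6–7 are 2.8, 2.9; interpolating gives 2.825.
P85: r = 18.85; ranks 18–19 are 4.1, 4.2; interpolating gives 4.185.
Difference: 4.185 − 2.825 = 1.36.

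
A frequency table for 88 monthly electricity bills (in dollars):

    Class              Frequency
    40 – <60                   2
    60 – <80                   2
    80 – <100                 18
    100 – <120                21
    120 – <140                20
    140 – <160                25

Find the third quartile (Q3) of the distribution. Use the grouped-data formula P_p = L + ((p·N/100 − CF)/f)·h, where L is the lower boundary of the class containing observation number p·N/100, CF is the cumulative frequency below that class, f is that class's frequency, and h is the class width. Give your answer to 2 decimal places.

142.40

N = 88; target position k = 75/100 · 88 = 66.
Cumulative frequencies: 2, 4, 22, 43, 63, 88.
Observation 66 falls in the class 140 – <160.
L = 140, CF = 63, f = 25, h = 20.
P75 = 140 + ((66 − 63)/25)·20 = 140 + 2.4 = 142.4.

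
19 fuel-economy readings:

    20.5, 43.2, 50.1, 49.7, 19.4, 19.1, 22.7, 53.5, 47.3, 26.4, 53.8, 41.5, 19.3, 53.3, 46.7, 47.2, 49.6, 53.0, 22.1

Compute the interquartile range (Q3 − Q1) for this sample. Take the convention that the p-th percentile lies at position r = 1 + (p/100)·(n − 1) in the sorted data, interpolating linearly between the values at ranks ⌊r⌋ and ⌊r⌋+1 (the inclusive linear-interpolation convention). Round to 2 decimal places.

Sorted: 19.1, 19.3, 19.4, 20.5, 22.1, 22.7, 26.4, 41.5, 43.2, 46.7, 47.2, 47.3, 49.6, 49.7, 50.1, 53.0, 53.3, 53.5, 53.8.
n = 19.
P25: r = 5.5; ranks 5–6 are 22.1, 22.7; interpolating gives 22.4.
P75: r = 14.5; ranks 14–15 are 49.7, 50.1; interpolating gives 49.9.
Difference: 49.9 − 22.4 = 27.5.

27.50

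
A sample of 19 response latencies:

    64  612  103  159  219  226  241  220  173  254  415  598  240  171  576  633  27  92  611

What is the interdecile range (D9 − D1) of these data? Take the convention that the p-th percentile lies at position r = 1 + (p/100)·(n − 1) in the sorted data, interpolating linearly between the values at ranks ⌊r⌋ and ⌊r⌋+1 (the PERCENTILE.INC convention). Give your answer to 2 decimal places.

Sorted: 27, 64, 92, 103, 159, 171, 173, 219, 220, 226, 240, 241, 254, 415, 576, 598, 611, 612, 633.
n = 19.
P10: r = 2.8; ranks 2–3 are 64, 92; interpolating gives 86.4.
P90: r = 17.2; ranks 17–18 are 611, 612; interpolating gives 611.2.
Difference: 611.2 − 86.4 = 524.8.

524.80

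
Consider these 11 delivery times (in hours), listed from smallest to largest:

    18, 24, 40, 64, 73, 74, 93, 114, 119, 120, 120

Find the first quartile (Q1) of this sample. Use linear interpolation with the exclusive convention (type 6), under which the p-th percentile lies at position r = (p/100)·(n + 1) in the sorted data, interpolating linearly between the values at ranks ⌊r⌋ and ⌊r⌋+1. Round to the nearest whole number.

40

n = 11.
r = (25/100)·(11 + 1) = 3.
r is an integer, so P25 is the value at rank 3: 40.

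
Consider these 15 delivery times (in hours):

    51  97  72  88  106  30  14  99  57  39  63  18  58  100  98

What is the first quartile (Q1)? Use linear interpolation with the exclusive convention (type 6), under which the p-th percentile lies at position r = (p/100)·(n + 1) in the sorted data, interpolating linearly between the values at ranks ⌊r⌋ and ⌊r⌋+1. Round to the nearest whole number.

Sorted: 14, 18, 30, 39, 51, 57, 58, 63, 72, 88, 97, 98, 99, 100, 106.
n = 15.
r = (25/100)·(15 + 1) = 4.
r is an integer, so P25 is the value at rank 4: 39.

39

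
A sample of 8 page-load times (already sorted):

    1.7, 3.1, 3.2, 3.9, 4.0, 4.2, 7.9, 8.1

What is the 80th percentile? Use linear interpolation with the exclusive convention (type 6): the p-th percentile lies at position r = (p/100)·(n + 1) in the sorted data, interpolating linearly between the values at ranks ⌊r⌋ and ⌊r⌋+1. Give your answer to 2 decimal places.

7.94

n = 8.
r = (80/100)·(8 + 1) = 7.2.
Rank 7 is 7.9 and rank 8 is 8.1.
Interpolate: 7.9 + 0.2·(8.1 − 7.9) = 7.9 + 0.2·0.2 = 7.94.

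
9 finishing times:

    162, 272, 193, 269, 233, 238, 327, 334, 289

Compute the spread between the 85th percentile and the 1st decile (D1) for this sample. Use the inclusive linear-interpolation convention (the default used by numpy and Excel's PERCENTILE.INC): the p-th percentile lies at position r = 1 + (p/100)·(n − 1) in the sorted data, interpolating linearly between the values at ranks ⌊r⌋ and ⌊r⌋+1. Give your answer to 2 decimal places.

Sorted: 162, 193, 233, 238, 269, 272, 289, 327, 334.
n = 9.
P10: r = 1.8; ranks 1–2 are 162, 193; interpolating gives 186.8.
P85: r = 7.8; ranks 7–8 are 289, 327; interpolating gives 319.4.
Difference: 319.4 − 186.8 = 132.6.

132.60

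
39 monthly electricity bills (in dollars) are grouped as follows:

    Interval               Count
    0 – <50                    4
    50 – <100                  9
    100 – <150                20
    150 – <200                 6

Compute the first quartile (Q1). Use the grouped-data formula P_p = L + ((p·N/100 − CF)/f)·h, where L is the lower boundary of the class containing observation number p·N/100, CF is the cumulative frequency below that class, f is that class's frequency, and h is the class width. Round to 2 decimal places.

N = 39; target position k = 25/100 · 39 = 9.75.
Cumulative frequencies: 4, 13, 33, 39.
Observation 9.75 falls in the class 50 – <100.
L = 50, CF = 4, f = 9, h = 50.
P25 = 50 + ((9.75 − 4)/9)·50 = 50 + 31.9444 = 81.9444.

81.94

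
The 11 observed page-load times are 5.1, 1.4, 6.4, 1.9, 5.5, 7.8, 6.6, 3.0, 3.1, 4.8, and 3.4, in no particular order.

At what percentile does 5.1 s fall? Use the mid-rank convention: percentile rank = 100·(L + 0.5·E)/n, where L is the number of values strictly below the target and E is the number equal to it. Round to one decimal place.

59.1

Sorted: 1.4, 1.9, 3.0, 3.1, 3.4, 4.8, 5.1, 5.5, 6.4, 6.6, 7.8.
Count below 5.1: L = 6; count equal: E = 1; n = 11.
Percentile rank = 100·(6 + 0.5·1)/11 = 100·6.5/11 = 59.09.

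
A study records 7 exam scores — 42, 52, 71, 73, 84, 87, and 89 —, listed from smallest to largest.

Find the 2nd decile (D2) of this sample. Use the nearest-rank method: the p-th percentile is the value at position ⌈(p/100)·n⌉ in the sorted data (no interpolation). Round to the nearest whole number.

n = 7.
Position = ⌈20/100 · 7⌉ = ⌈1.4⌉ = 2.
The value at rank 2 is 52.

52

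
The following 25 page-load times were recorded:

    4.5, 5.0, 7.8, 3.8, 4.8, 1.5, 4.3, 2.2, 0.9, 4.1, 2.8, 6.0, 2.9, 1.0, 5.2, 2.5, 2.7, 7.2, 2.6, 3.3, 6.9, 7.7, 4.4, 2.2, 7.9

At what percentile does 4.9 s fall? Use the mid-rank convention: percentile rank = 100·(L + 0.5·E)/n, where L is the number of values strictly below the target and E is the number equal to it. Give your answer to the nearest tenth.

68.0

Sorted: 0.9, 1.0, 1.5, 2.2, 2.2, 2.5, 2.6, 2.7, 2.8, 2.9, 3.3, 3.8, 4.1, 4.3, 4.4, 4.5, 4.8, 5.0, 5.2, 6.0, 6.9, 7.2, 7.7, 7.8, 7.9.
Count below 4.9: L = 17; count equal: E = 0; n = 25.
Percentile rank = 100·(17 + 0.5·0)/25 = 100·17/25 = 68.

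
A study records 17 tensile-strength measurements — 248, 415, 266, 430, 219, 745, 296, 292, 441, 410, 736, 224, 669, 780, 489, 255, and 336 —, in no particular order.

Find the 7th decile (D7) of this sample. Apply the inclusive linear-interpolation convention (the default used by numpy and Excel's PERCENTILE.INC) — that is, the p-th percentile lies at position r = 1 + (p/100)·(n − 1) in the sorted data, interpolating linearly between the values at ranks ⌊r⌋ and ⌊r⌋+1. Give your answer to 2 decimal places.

450.60

Sorted: 219, 224, 248, 255, 266, 292, 296, 336, 410, 415, 430, 441, 489, 669, 736, 745, 780.
n = 17.
r = 1 + (70/100)·(17 − 1) = 1 + 11.2 = 12.2.
Rank 12 is 441 and rank 13 is 489.
Interpolate: 441 + 0.2·(489 − 441) = 441 + 0.2·48 = 450.6.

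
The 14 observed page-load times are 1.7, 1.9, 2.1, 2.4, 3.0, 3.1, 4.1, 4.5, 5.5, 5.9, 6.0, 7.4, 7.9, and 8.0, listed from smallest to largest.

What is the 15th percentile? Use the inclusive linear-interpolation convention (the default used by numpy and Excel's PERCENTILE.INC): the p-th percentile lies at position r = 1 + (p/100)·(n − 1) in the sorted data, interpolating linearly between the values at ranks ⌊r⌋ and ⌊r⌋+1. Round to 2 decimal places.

2.09

n = 14.
r = 1 + (15/100)·(14 − 1) = 1 + 1.95 = 2.95.
Rank 2 is 1.9 and rank 3 is 2.1.
Interpolate: 1.9 + 0.95·(2.1 − 1.9) = 1.9 + 0.95·0.2 = 2.09.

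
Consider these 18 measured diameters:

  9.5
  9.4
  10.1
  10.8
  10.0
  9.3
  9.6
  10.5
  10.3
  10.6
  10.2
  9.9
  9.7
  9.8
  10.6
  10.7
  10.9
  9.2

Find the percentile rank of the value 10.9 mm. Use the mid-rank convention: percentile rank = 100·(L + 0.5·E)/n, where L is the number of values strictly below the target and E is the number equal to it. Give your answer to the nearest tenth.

Sorted: 9.2, 9.3, 9.4, 9.5, 9.6, 9.7, 9.8, 9.9, 10.0, 10.1, 10.2, 10.3, 10.5, 10.6, 10.6, 10.7, 10.8, 10.9.
Count below 10.9: L = 17; count equal: E = 1; n = 18.
Percentile rank = 100·(17 + 0.5·1)/18 = 100·17.5/18 = 97.22.

97.2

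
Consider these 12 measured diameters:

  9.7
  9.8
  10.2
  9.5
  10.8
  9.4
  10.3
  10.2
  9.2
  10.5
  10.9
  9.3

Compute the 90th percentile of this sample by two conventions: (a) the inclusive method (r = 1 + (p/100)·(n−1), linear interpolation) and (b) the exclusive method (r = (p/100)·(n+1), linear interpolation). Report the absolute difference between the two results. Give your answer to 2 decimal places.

0.10

Sorted: 9.2, 9.3, 9.4, 9.5, 9.7, 9.8, 10.2, 10.2, 10.3, 10.5, 10.8, 10.9.
n = 12.
(a) r = 10.9; between ranks 10 (10.5) and 11 (10.8): 10.77.
(b) r = 11.7; between ranks 11 (10.8) and 12 (10.9): 10.87.
|10.77 − 10.87| = 0.1.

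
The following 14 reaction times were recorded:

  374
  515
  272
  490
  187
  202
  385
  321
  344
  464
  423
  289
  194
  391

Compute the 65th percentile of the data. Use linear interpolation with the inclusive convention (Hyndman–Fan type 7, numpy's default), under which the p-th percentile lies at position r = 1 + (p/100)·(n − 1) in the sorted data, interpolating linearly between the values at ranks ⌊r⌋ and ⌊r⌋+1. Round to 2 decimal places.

Sorted: 187, 194, 202, 272, 289, 321, 344, 374, 385, 391, 423, 464, 490, 515.
n = 14.
r = 1 + (65/100)·(14 − 1) = 1 + 8.45 = 9.45.
Rank 9 is 385 and rank 10 is 391.
Interpolate: 385 + 0.45·(391 − 385) = 385 + 0.45·6 = 387.7.

387.70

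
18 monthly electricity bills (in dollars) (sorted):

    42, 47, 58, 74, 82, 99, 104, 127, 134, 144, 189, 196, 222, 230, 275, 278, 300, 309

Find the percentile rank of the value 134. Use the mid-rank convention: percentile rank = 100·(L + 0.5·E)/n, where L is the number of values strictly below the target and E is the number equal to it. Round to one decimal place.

47.2

Count below 134: L = 8; count equal: E = 1; n = 18.
Percentile rank = 100·(8 + 0.5·1)/18 = 100·8.5/18 = 47.22.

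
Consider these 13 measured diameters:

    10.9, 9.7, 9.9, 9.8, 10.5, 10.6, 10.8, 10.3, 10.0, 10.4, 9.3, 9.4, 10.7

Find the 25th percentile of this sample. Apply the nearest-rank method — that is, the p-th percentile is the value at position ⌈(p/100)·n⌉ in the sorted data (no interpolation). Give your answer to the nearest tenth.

9.8

Sorted: 9.3, 9.4, 9.7, 9.8, 9.9, 10.0, 10.3, 10.4, 10.5, 10.6, 10.7, 10.8, 10.9.
n = 13.
Position = ⌈25/100 · 13⌉ = ⌈3.25⌉ = 4.
The value at rank 4 is 9.8.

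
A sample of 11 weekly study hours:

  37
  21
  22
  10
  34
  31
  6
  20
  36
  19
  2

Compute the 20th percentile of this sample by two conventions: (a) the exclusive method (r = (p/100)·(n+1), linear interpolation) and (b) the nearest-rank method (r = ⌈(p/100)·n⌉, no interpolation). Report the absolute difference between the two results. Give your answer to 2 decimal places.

Sorted: 2, 6, 10, 19, 20, 21, 22, 31, 34, 36, 37.
n = 11.
(a) r = 2.4; between ranks 2 (6) and 3 (10): 7.6.
(b) the nearest-rank method: rank 3 → 10.
|7.6 − 10| = 2.4.

2.40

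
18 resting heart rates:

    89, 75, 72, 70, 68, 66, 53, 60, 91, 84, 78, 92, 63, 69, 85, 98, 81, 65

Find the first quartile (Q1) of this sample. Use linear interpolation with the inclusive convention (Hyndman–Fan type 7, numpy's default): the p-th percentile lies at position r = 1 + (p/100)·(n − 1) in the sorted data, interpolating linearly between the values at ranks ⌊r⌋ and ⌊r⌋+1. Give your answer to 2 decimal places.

Sorted: 53, 60, 63, 65, 66, 68, 69, 70, 72, 75, 78, 81, 84, 85, 89, 91, 92, 98.
n = 18.
r = 1 + (25/100)·(18 − 1) = 1 + 4.25 = 5.25.
Rank 5 is 66 and rank 6 is 68.
Interpolate: 66 + 0.25·(68 − 66) = 66 + 0.25·2 = 66.5.

66.50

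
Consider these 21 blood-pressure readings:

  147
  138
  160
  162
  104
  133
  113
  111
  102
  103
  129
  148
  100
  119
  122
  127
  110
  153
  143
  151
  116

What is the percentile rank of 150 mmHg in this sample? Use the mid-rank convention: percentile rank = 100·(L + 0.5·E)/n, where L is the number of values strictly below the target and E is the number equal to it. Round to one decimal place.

Sorted: 100, 102, 103, 104, 110, 111, 113, 116, 119, 122, 127, 129, 133, 138, 143, 147, 148, 151, 153, 160, 162.
Count below 150: L = 17; count equal: E = 0; n = 21.
Percentile rank = 100·(17 + 0.5·0)/21 = 100·17/21 = 80.95.

81.0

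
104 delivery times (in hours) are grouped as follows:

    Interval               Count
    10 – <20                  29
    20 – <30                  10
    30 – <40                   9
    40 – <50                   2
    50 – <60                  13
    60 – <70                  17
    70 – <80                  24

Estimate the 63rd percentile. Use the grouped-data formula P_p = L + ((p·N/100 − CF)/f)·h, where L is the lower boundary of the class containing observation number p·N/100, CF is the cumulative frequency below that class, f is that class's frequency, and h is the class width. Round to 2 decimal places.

61.48

N = 104; target position k = 63/100 · 104 = 65.52.
Cumulative frequencies: 29, 39, 48, 50, 63, 80, 104.
Observation 65.52 falls in the class 60 – <70.
L = 60, CF = 63, f = 17, h = 10.
P63 = 60 + ((65.52 − 63)/17)·10 = 60 + 1.48235 = 61.4824.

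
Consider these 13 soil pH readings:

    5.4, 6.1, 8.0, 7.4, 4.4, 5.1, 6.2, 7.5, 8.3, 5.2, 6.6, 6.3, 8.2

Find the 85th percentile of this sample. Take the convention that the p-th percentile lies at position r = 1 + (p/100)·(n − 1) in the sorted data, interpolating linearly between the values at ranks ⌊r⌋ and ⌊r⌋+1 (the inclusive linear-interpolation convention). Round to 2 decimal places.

8.04

Sorted: 4.4, 5.1, 5.2, 5.4, 6.1, 6.2, 6.3, 6.6, 7.4, 7.5, 8.0, 8.2, 8.3.
n = 13.
r = 1 + (85/100)·(13 − 1) = 1 + 10.2 = 11.2.
Rank 11 is 8.0 and rank 12 is 8.2.
Interpolate: 8.0 + 0.2·(8.2 − 8.0) = 8.0 + 0.2·0.2 = 8.04.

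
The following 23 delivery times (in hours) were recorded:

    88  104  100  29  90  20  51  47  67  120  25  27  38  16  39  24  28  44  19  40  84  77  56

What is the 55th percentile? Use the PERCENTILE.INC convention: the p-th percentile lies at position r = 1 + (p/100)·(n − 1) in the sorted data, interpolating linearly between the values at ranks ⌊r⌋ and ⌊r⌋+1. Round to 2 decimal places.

Sorted: 16, 19, 20, 24, 25, 27, 28, 29, 38, 39, 40, 44, 47, 51, 56, 67, 77, 84, 88, 90, 100, 104, 120.
n = 23.
r = 1 + (55/100)·(23 − 1) = 1 + 12.1 = 13.1.
Rank 13 is 47 and rank 14 is 51.
Interpolate: 47 + 0.1·(51 − 47) = 47 + 0.1·4 = 47.4.

47.40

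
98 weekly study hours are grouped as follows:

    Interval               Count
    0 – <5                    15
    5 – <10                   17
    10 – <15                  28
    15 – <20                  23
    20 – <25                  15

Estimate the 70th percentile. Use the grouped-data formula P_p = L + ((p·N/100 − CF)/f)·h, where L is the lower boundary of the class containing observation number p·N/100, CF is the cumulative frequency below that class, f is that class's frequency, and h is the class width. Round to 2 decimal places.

N = 98; target position k = 70/100 · 98 = 68.6.
Cumulative frequencies: 15, 32, 60, 83, 98.
Observation 68.6 falls in the class 15 – <20.
L = 15, CF = 60, f = 23, h = 5.
P70 = 15 + ((68.6 − 60)/23)·5 = 15 + 1.86957 = 16.8696.

16.87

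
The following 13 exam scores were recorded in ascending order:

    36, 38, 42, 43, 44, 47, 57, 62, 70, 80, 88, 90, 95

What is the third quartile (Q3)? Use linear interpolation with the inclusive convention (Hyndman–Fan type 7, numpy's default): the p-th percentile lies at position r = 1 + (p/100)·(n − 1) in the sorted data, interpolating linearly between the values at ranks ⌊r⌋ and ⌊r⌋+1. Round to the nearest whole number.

n = 13.
r = 1 + (75/100)·(13 − 1) = 1 + 9 = 10.
r is an integer, so P75 is the value at rank 10: 80.

80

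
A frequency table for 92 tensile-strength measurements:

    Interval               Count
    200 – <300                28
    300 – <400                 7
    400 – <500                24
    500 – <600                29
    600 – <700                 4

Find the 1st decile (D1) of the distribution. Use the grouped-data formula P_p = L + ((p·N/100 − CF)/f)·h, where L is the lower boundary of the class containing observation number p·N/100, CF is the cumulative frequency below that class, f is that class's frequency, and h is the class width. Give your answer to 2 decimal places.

N = 92; target position k = 10/100 · 92 = 9.2.
Cumulative frequencies: 28, 35, 59, 88, 92.
Observation 9.2 falls in the class 200 – <300.
L = 200, CF = 0, f = 28, h = 100.
P10 = 200 + ((9.2 − 0)/28)·100 = 200 + 32.8571 = 232.857.

232.86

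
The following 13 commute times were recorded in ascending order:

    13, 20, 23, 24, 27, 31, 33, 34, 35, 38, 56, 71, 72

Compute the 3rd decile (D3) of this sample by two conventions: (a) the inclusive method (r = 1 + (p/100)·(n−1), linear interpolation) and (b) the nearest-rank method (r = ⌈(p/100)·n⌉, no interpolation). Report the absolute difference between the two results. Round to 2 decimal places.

1.80

n = 13.
(a) r = 4.6; between ranks 4 (24) and 5 (27): 25.8.
(b) the nearest-rank method: rank 4 → 24.
|25.8 − 24| = 1.8.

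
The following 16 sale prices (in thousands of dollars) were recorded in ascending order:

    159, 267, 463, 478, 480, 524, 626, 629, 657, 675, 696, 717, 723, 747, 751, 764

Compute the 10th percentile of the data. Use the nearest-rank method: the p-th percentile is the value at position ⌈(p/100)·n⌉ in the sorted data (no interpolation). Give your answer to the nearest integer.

n = 16.
Position = ⌈10/100 · 16⌉ = ⌈1.6⌉ = 2.
The value at rank 2 is 267.

267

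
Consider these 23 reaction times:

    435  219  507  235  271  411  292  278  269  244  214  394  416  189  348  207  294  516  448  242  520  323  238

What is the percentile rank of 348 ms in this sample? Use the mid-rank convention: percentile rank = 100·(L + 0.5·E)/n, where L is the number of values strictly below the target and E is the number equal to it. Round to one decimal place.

Sorted: 189, 207, 214, 219, 235, 238, 242, 244, 269, 271, 278, 292, 294, 323, 348, 394, 411, 416, 435, 448, 507, 516, 520.
Count below 348: L = 14; count equal: E = 1; n = 23.
Percentile rank = 100·(14 + 0.5·1)/23 = 100·14.5/23 = 63.04.

63.0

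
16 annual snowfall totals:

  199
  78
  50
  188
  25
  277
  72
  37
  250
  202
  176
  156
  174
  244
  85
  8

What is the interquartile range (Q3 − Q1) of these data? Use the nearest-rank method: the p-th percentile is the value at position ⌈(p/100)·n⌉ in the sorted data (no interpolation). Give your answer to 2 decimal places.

Sorted: 8, 25, 37, 50, 72, 78, 85, 156, 174, 176, 188, 199, 202, 244, 250, 277.
n = 16.
P25: rank ⌈25/100·16⌉ = 4 → 50.
P75: rank ⌈75/100·16⌉ = 12 → 199.
Difference: 199 − 50 = 149.

149.00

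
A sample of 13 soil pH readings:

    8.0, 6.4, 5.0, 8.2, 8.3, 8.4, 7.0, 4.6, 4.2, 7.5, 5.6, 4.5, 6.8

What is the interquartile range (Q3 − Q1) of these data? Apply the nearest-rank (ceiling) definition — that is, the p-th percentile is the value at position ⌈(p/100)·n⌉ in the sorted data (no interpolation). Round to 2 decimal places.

Sorted: 4.2, 4.5, 4.6, 5.0, 5.6, 6.4, 6.8, 7.0, 7.5, 8.0, 8.2, 8.3, 8.4.
n = 13.
P25: rank ⌈25/100·13⌉ = 4 → 5.
P75: rank ⌈75/100·13⌉ = 10 → 8.
Difference: 8 − 5 = 3.

3.00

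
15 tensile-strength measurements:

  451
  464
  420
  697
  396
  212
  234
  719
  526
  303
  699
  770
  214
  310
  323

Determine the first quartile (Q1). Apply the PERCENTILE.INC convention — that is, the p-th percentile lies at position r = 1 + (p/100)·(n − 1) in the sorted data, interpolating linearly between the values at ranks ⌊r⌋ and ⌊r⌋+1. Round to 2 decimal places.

306.50

Sorted: 212, 214, 234, 303, 310, 323, 396, 420, 451, 464, 526, 697, 699, 719, 770.
n = 15.
r = 1 + (25/100)·(15 − 1) = 1 + 3.5 = 4.5.
Rank 4 is 303 and rank 5 is 310.
Interpolate: 303 + 0.5·(310 − 303) = 303 + 0.5·7 = 306.5.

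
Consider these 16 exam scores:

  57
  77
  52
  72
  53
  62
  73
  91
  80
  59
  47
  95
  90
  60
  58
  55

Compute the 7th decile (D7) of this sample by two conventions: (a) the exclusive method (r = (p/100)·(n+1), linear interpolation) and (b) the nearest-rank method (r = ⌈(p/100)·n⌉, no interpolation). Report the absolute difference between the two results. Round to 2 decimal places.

0.40

Sorted: 47, 52, 53, 55, 57, 58, 59, 60, 62, 72, 73, 77, 80, 90, 91, 95.
n = 16.
(a) r = 11.9; between ranks 11 (73) and 12 (77): 76.6.
(b) the nearest-rank method: rank 12 → 77.
|76.6 − 77| = 0.4.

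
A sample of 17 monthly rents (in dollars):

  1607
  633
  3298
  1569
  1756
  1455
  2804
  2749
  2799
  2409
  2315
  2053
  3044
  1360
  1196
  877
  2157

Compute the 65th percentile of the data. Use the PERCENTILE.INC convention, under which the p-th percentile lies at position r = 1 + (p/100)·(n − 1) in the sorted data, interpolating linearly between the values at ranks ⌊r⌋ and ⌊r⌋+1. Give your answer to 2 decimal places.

2352.60

Sorted: 633, 877, 1196, 1360, 1455, 1569, 1607, 1756, 2053, 2157, 2315, 2409, 2749, 2799, 2804, 3044, 3298.
n = 17.
r = 1 + (65/100)·(17 − 1) = 1 + 10.4 = 11.4.
Rank 11 is 2315 and rank 12 is 2409.
Interpolate: 2315 + 0.4·(2409 − 2315) = 2315 + 0.4·94 = 2352.6.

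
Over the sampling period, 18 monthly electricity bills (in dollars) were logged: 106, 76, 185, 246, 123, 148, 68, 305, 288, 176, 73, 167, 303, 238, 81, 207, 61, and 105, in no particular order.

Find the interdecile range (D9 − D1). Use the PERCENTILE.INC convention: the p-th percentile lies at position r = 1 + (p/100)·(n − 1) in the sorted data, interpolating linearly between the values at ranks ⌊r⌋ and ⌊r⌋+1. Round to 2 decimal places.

221.00

Sorted: 61, 68, 73, 76, 81, 105, 106, 123, 148, 167, 176, 185, 207, 238, 246, 288, 303, 305.
n = 18.
P10: r = 2.7; ranks 2–3 are 68, 73; interpolating gives 71.5.
P90: r = 16.3; ranks 16–17 are 288, 303; interpolating gives 292.5.
Difference: 292.5 − 71.5 = 221.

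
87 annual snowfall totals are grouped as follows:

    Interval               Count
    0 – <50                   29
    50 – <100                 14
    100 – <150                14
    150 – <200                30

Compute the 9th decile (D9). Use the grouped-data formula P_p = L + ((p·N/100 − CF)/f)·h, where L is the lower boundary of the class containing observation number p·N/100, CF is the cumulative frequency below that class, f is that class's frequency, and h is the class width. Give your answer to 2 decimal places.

185.50

N = 87; target position k = 90/100 · 87 = 78.3.
Cumulative frequencies: 29, 43, 57, 87.
Observation 78.3 falls in the class 150 – <200.
L = 150, CF = 57, f = 30, h = 50.
P90 = 150 + ((78.3 − 57)/30)·50 = 150 + 35.5 = 185.5.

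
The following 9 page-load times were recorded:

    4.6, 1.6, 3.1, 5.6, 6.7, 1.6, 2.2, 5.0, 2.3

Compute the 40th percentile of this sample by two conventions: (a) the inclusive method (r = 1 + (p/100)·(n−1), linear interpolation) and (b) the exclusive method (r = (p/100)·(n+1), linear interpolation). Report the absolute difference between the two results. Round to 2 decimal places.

0.16

Sorted: 1.6, 1.6, 2.2, 2.3, 3.1, 4.6, 5.0, 5.6, 6.7.
n = 9.
(a) r = 4.2; between ranks 4 (2.3) and 5 (3.1): 2.46.
(b) r = 4 → value at rank 4 = 2.3.
|2.46 − 2.3| = 0.16.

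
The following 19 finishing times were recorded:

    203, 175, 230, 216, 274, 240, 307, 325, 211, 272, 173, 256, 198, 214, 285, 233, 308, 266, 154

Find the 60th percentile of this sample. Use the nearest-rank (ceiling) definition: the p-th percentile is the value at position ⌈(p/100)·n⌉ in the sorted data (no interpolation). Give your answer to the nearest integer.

Sorted: 154, 173, 175, 198, 203, 211, 214, 216, 230, 233, 240, 256, 266, 272, 274, 285, 307, 308, 325.
n = 19.
Position = ⌈60/100 · 19⌉ = ⌈11.4⌉ = 12.
The value at rank 12 is 256.

256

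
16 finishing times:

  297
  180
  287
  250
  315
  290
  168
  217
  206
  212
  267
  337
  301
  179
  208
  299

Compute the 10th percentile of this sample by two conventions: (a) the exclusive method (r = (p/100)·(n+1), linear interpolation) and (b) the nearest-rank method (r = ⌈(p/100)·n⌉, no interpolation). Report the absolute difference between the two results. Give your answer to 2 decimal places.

3.30

Sorted: 168, 179, 180, 206, 208, 212, 217, 250, 267, 287, 290, 297, 299, 301, 315, 337.
n = 16.
(a) r = 1.7; between ranks 1 (168) and 2 (179): 175.7.
(b) the nearest-rank method: rank 2 → 179.
|175.7 − 179| = 3.3.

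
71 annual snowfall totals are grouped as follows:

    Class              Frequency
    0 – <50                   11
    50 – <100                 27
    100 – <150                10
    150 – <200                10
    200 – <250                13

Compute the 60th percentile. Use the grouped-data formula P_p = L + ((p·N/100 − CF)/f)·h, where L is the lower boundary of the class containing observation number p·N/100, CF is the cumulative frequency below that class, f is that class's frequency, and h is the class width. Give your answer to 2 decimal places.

123.00

N = 71; target position k = 60/100 · 71 = 42.6.
Cumulative frequencies: 11, 38, 48, 58, 71.
Observation 42.6 falls in the class 100 – <150.
L = 100, CF = 38, f = 10, h = 50.
P60 = 100 + ((42.6 − 38)/10)·50 = 100 + 23 = 123.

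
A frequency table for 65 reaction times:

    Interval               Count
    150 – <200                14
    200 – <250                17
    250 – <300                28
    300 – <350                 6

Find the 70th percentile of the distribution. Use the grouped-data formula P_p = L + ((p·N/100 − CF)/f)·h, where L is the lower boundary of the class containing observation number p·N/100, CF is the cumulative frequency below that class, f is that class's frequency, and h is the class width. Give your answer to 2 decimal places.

275.89

N = 65; target position k = 70/100 · 65 = 45.5.
Cumulative frequencies: 14, 31, 59, 65.
Observation 45.5 falls in the class 250 – <300.
L = 250, CF = 31, f = 28, h = 50.
P70 = 250 + ((45.5 − 31)/28)·50 = 250 + 25.8929 = 275.893.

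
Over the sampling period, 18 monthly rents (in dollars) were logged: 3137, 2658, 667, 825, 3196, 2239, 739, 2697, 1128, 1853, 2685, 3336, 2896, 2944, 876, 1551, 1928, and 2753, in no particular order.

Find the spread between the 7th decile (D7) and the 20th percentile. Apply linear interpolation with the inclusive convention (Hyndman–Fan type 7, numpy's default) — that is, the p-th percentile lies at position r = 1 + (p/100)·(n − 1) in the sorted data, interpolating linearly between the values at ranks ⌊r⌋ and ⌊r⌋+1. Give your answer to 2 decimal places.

1770.60

Sorted: 667, 739, 825, 876, 1128, 1551, 1853, 1928, 2239, 2658, 2685, 2697, 2753, 2896, 2944, 3137, 3196, 3336.
n = 18.
P20: r = 4.4; ranks 4–5 are 876, 1128; interpolating gives 976.8.
P70: r = 12.9; ranks 12–13 are 2697, 2753; interpolating gives 2747.4.
Difference: 2747.4 − 976.8 = 1770.6.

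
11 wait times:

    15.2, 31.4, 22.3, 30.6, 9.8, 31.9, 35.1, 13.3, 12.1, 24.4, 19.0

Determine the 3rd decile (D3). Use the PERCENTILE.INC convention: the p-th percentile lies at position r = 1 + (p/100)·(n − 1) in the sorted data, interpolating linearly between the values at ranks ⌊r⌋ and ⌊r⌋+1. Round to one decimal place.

15.2

Sorted: 9.8, 12.1, 13.3, 15.2, 19.0, 22.3, 24.4, 30.6, 31.4, 31.9, 35.1.
n = 11.
r = 1 + (30/100)·(11 − 1) = 1 + 3 = 4.
r is an integer, so P30 is the value at rank 4: 15.2.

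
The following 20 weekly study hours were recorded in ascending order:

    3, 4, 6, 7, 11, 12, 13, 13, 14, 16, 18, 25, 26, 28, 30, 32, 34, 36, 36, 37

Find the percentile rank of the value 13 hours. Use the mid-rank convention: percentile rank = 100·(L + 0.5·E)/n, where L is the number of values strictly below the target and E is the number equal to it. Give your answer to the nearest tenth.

Count below 13: L = 6; count equal: E = 2; n = 20.
Percentile rank = 100·(6 + 0.5·2)/20 = 100·7/20 = 35.

35.0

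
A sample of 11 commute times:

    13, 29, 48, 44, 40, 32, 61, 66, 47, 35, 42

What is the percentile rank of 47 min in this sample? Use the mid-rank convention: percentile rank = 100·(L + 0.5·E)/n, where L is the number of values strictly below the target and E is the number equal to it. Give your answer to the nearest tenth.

Sorted: 13, 29, 32, 35, 40, 42, 44, 47, 48, 61, 66.
Count below 47: L = 7; count equal: E = 1; n = 11.
Percentile rank = 100·(7 + 0.5·1)/11 = 100·7.5/11 = 68.18.

68.2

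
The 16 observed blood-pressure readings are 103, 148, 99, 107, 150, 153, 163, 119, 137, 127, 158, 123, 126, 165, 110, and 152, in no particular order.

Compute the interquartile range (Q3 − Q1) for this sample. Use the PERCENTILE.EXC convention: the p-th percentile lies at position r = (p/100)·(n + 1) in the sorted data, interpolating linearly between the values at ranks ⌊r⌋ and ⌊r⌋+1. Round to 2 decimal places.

40.50

Sorted: 99, 103, 107, 110, 119, 123, 126, 127, 137, 148, 150, 152, 153, 158, 163, 165.
n = 16.
P25: r = 4.25; ranks 4–5 are 110, 119; interpolating gives 112.25.
P75: r = 12.75; ranks 12–13 are 152, 153; interpolating gives 152.75.
Difference: 152.75 − 112.25 = 40.5.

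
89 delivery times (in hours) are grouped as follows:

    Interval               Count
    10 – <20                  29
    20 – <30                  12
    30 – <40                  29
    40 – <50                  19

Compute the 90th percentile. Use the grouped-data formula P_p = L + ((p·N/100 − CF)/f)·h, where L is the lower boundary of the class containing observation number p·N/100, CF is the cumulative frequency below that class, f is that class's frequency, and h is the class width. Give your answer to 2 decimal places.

N = 89; target position k = 90/100 · 89 = 80.1.
Cumulative frequencies: 29, 41, 70, 89.
Observation 80.1 falls in the class 40 – <50.
L = 40, CF = 70, f = 19, h = 10.
P90 = 40 + ((80.1 − 70)/19)·10 = 40 + 5.31579 = 45.3158.

45.32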